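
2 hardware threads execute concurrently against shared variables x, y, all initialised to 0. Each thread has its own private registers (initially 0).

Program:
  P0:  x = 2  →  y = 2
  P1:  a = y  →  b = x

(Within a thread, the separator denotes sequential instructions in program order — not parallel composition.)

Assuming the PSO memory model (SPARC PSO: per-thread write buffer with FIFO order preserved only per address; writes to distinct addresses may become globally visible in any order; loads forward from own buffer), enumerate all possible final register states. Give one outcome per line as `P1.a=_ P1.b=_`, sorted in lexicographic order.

outcome vector order: (P1.a,P1.b)
|PSO outcomes| = 4

P1.a=0 P1.b=0
P1.a=0 P1.b=2
P1.a=2 P1.b=0
P1.a=2 P1.b=2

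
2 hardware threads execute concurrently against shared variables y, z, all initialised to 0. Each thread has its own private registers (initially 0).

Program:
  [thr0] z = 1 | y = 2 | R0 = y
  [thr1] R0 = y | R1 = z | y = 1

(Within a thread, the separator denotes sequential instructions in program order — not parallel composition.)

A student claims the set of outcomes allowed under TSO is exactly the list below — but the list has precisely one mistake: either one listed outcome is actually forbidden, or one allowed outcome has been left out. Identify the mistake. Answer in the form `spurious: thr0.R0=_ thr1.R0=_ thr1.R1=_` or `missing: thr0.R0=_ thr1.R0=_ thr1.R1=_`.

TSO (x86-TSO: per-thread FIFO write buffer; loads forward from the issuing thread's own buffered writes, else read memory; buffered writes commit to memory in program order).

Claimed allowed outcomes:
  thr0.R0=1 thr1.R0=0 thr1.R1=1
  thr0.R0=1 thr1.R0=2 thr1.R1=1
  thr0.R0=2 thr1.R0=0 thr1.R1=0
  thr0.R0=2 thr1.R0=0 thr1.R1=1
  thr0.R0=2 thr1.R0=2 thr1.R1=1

missing: thr0.R0=1 thr1.R0=0 thr1.R1=0

outcome vector order: (thr0.R0,thr1.R0,thr1.R1)
TSO (6): 100; 101; 121; 200; 201; 221
TSO∖claimed = {100}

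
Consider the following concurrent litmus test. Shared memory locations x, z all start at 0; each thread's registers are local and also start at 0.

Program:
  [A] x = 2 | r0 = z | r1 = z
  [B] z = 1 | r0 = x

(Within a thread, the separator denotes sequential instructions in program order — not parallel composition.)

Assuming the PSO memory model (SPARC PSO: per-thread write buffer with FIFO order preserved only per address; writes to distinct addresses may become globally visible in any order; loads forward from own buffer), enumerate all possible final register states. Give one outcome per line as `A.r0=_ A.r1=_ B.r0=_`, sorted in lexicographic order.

A.r0=0 A.r1=0 B.r0=0
A.r0=0 A.r1=0 B.r0=2
A.r0=0 A.r1=1 B.r0=0
A.r0=0 A.r1=1 B.r0=2
A.r0=1 A.r1=1 B.r0=0
A.r0=1 A.r1=1 B.r0=2

outcome vector order: (A.r0,A.r1,B.r0)
|PSO outcomes| = 6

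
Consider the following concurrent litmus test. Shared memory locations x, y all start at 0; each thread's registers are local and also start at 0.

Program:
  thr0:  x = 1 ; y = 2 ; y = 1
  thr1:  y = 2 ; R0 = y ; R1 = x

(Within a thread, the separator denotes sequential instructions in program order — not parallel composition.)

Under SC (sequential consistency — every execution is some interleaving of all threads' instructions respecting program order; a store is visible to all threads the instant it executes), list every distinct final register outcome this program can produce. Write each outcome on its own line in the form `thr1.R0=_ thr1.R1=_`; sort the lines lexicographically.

outcome vector order: (thr1.R0,thr1.R1)
|SC outcomes| = 3

thr1.R0=1 thr1.R1=1
thr1.R0=2 thr1.R1=0
thr1.R0=2 thr1.R1=1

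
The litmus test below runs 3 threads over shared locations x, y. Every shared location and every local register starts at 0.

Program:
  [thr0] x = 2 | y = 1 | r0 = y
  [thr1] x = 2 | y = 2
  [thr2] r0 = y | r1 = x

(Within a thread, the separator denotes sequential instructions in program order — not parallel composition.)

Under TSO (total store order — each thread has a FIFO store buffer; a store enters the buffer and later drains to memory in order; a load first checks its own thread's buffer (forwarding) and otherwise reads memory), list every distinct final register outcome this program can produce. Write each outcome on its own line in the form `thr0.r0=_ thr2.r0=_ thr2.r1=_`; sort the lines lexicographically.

outcome vector order: (thr0.r0,thr2.r0,thr2.r1)
|TSO outcomes| = 8

thr0.r0=1 thr2.r0=0 thr2.r1=0
thr0.r0=1 thr2.r0=0 thr2.r1=2
thr0.r0=1 thr2.r0=1 thr2.r1=2
thr0.r0=1 thr2.r0=2 thr2.r1=2
thr0.r0=2 thr2.r0=0 thr2.r1=0
thr0.r0=2 thr2.r0=0 thr2.r1=2
thr0.r0=2 thr2.r0=1 thr2.r1=2
thr0.r0=2 thr2.r0=2 thr2.r1=2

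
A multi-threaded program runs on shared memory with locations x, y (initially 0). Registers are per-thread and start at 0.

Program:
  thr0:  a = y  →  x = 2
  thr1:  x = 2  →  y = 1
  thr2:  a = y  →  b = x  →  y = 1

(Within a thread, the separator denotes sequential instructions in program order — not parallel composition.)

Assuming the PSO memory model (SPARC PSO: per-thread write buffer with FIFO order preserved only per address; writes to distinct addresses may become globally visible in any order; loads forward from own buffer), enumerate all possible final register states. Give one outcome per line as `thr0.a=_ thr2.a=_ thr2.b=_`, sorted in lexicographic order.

outcome vector order: (thr0.a,thr2.a,thr2.b)
|PSO outcomes| = 8

thr0.a=0 thr2.a=0 thr2.b=0
thr0.a=0 thr2.a=0 thr2.b=2
thr0.a=0 thr2.a=1 thr2.b=0
thr0.a=0 thr2.a=1 thr2.b=2
thr0.a=1 thr2.a=0 thr2.b=0
thr0.a=1 thr2.a=0 thr2.b=2
thr0.a=1 thr2.a=1 thr2.b=0
thr0.a=1 thr2.a=1 thr2.b=2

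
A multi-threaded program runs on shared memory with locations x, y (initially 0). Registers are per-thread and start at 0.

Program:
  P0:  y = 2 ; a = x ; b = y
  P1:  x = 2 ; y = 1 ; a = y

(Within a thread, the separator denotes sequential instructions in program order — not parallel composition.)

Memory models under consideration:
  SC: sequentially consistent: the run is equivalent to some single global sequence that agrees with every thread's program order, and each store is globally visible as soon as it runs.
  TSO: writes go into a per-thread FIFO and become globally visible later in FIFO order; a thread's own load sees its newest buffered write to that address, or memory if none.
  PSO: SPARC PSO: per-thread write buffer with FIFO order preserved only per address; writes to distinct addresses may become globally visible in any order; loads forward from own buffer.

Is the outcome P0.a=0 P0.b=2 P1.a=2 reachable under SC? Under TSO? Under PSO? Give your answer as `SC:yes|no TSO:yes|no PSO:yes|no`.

SC:no TSO:yes PSO:yes

outcome vector order: (P0.a,P0.b,P1.a)
under SC → <0 1 1>; <0 2 1>; <2 1 1>; <2 2 1>; <2 2 2>
under TSO → <0 1 1>; <0 2 1>; <0 2 2>; <2 1 1>; <2 2 1>; <2 2 2>
under PSO → <0 1 1>; <0 2 1>; <0 2 2>; <2 1 1>; <2 2 1>; <2 2 2>
target <0 2 2> ∈ {TSO,PSO}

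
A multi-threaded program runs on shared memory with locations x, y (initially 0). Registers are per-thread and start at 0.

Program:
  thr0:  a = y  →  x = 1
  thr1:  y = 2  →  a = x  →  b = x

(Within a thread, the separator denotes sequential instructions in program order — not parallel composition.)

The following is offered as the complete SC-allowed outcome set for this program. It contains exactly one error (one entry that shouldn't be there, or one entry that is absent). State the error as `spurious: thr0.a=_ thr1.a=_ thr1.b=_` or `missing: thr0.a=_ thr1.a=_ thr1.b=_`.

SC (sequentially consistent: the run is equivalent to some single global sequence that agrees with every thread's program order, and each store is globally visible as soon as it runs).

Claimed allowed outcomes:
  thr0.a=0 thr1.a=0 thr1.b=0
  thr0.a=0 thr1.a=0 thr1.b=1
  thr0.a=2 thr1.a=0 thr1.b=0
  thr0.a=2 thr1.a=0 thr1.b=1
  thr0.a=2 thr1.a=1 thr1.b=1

outcome vector order: (thr0.a,thr1.a,thr1.b)
SC: 6 outcomes — {(0,0,0); (0,0,1); (0,1,1); (2,0,0); (2,0,1); (2,1,1)}
SC∖claimed = {(0,1,1)}

missing: thr0.a=0 thr1.a=1 thr1.b=1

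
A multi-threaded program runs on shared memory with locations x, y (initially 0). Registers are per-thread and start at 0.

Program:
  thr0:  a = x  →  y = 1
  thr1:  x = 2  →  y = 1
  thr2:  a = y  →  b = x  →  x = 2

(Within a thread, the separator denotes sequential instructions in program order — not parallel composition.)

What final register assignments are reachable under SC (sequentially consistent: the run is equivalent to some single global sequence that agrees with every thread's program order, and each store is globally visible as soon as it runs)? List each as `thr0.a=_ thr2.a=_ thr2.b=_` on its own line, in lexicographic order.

thr0.a=0 thr2.a=0 thr2.b=0
thr0.a=0 thr2.a=0 thr2.b=2
thr0.a=0 thr2.a=1 thr2.b=0
thr0.a=0 thr2.a=1 thr2.b=2
thr0.a=2 thr2.a=0 thr2.b=0
thr0.a=2 thr2.a=0 thr2.b=2
thr0.a=2 thr2.a=1 thr2.b=2

outcome vector order: (thr0.a,thr2.a,thr2.b)
|SC outcomes| = 7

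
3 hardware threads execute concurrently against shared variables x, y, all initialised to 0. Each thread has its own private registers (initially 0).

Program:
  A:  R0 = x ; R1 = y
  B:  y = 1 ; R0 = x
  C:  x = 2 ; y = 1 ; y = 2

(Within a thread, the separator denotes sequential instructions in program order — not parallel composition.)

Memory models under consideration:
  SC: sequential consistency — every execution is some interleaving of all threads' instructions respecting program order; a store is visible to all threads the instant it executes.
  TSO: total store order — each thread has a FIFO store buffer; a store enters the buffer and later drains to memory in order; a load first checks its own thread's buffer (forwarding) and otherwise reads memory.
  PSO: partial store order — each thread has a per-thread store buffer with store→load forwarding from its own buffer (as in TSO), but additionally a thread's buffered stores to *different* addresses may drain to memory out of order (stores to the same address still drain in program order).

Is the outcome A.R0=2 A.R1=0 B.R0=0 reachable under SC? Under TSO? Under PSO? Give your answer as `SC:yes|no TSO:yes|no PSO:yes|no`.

outcome vector order: (A.R0,A.R1,B.R0)
[SC] allowed = {0/0/0 0/0/2 0/1/0 0/1/2 0/2/0 0/2/2 2/0/2 2/1/0 2/1/2 2/2/0 2/2/2}
[TSO] allowed = {0/0/0 0/0/2 0/1/0 0/1/2 0/2/0 0/2/2 2/0/0 2/0/2 2/1/0 2/1/2 2/2/0 2/2/2}
[PSO] allowed = {0/0/0 0/0/2 0/1/0 0/1/2 0/2/0 0/2/2 2/0/0 2/0/2 2/1/0 2/1/2 2/2/0 2/2/2}
target 2/0/0 ∈ {TSO,PSO}

SC:no TSO:yes PSO:yes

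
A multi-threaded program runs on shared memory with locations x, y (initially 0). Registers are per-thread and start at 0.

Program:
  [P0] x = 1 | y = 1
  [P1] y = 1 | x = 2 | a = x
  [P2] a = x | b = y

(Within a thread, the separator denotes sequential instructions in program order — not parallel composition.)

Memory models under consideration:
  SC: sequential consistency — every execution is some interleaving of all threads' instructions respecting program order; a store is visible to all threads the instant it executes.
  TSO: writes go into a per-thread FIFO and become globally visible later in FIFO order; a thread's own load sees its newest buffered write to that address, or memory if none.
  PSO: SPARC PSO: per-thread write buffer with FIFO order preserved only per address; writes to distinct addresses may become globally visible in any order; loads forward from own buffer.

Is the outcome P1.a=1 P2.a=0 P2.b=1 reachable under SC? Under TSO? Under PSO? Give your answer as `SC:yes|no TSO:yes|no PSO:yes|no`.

outcome vector order: (P1.a,P2.a,P2.b)
under SC → 1/0/0; 1/0/1; 1/1/1; 1/2/1; 2/0/0; 2/0/1; 2/1/0; 2/1/1; 2/2/1
under TSO → 1/0/0; 1/0/1; 1/1/1; 1/2/1; 2/0/0; 2/0/1; 2/1/0; 2/1/1; 2/2/1
under PSO → 1/0/0; 1/0/1; 1/1/0; 1/1/1; 1/2/0; 1/2/1; 2/0/0; 2/0/1; 2/1/0; 2/1/1; 2/2/0; 2/2/1
target 1/0/1 ∈ {SC,TSO,PSO}

SC:yes TSO:yes PSO:yes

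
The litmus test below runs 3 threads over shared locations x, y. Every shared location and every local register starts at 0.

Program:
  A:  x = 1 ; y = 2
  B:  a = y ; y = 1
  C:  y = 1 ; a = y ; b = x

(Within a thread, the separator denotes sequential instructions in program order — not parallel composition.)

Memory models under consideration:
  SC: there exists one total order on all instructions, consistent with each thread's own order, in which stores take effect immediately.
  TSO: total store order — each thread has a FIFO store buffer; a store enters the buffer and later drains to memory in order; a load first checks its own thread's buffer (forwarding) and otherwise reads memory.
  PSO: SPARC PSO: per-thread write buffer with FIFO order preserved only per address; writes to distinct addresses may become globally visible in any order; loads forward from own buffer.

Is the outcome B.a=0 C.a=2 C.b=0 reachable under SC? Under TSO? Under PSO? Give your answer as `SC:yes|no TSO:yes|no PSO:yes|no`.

SC:no TSO:no PSO:yes

outcome vector order: (B.a,C.a,C.b)
SC: 9 outcomes — {(0,1,0); (0,1,1); (0,2,1); (1,1,0); (1,1,1); (1,2,1); (2,1,0); (2,1,1); (2,2,1)}
TSO: 9 outcomes — {(0,1,0); (0,1,1); (0,2,1); (1,1,0); (1,1,1); (1,2,1); (2,1,0); (2,1,1); (2,2,1)}
PSO: 12 outcomes — {(0,1,0); (0,1,1); (0,2,0); (0,2,1); (1,1,0); (1,1,1); (1,2,0); (1,2,1); (2,1,0); (2,1,1); (2,2,0); (2,2,1)}
target (0,2,0) ∈ {PSO}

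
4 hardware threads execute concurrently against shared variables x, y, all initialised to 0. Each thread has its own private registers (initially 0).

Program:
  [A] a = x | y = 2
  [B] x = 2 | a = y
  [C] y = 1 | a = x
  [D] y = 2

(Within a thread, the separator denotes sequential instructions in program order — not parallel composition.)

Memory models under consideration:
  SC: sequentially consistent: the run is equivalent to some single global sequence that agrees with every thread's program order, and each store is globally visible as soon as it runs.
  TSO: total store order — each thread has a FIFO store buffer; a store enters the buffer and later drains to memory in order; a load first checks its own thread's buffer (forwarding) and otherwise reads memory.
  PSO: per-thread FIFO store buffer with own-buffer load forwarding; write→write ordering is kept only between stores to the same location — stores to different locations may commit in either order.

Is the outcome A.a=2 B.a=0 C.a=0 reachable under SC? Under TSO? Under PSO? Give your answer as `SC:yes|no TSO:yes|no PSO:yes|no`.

outcome vector order: (A.a,B.a,C.a)
under SC → 0/0/2 0/1/0 0/1/2 0/2/0 0/2/2 2/0/2 2/1/0 2/1/2 2/2/0 2/2/2
under TSO → 0/0/0 0/0/2 0/1/0 0/1/2 0/2/0 0/2/2 2/0/0 2/0/2 2/1/0 2/1/2 2/2/0 2/2/2
under PSO → 0/0/0 0/0/2 0/1/0 0/1/2 0/2/0 0/2/2 2/0/0 2/0/2 2/1/0 2/1/2 2/2/0 2/2/2
target 2/0/0 ∈ {TSO,PSO}

SC:no TSO:yes PSO:yes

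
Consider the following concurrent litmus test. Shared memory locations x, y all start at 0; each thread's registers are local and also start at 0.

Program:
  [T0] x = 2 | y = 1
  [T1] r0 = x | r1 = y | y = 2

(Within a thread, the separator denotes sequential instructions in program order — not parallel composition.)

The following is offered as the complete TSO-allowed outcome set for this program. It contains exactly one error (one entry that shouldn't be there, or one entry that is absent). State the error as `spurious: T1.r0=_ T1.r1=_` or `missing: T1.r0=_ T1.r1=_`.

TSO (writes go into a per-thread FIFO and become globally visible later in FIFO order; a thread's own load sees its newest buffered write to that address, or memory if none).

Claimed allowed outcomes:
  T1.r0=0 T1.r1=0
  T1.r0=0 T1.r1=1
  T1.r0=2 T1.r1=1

missing: T1.r0=2 T1.r1=0

outcome vector order: (T1.r0,T1.r1)
TSO (4): 0/0, 0/1, 2/0, 2/1
TSO∖claimed = {2/0}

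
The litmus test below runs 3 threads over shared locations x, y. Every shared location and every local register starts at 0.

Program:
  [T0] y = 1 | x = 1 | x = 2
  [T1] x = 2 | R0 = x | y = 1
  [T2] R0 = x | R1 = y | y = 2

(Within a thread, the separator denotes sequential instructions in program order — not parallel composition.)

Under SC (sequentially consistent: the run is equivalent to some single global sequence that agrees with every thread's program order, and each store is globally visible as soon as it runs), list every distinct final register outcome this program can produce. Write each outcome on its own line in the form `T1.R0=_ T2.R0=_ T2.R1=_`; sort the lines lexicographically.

outcome vector order: (T1.R0,T2.R0,T2.R1)
|SC outcomes| = 10

T1.R0=1 T2.R0=0 T2.R1=0
T1.R0=1 T2.R0=0 T2.R1=1
T1.R0=1 T2.R0=1 T2.R1=1
T1.R0=1 T2.R0=2 T2.R1=0
T1.R0=1 T2.R0=2 T2.R1=1
T1.R0=2 T2.R0=0 T2.R1=0
T1.R0=2 T2.R0=0 T2.R1=1
T1.R0=2 T2.R0=1 T2.R1=1
T1.R0=2 T2.R0=2 T2.R1=0
T1.R0=2 T2.R0=2 T2.R1=1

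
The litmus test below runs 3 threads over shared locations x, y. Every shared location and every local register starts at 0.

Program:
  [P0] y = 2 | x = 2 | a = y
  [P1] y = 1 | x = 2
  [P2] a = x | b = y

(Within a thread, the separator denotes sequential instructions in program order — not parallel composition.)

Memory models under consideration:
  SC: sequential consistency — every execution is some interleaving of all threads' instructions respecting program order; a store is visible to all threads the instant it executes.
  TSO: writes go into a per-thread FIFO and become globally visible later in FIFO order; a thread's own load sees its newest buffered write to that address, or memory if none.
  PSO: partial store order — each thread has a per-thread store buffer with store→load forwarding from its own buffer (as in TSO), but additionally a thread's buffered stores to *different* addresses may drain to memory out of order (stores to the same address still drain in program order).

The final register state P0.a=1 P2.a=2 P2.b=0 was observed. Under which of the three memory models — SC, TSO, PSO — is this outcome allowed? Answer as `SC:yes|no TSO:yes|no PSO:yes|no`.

outcome vector order: (P0.a,P2.a,P2.b)
under SC → (1,0,0); (1,0,1); (1,0,2); (1,2,1); (1,2,2); (2,0,0); (2,0,1); (2,0,2); (2,2,1); (2,2,2)
under TSO → (1,0,0); (1,0,1); (1,0,2); (1,2,1); (1,2,2); (2,0,0); (2,0,1); (2,0,2); (2,2,1); (2,2,2)
under PSO → (1,0,0); (1,0,1); (1,0,2); (1,2,0); (1,2,1); (1,2,2); (2,0,0); (2,0,1); (2,0,2); (2,2,0); (2,2,1); (2,2,2)
target (1,2,0) ∈ {PSO}

SC:no TSO:no PSO:yes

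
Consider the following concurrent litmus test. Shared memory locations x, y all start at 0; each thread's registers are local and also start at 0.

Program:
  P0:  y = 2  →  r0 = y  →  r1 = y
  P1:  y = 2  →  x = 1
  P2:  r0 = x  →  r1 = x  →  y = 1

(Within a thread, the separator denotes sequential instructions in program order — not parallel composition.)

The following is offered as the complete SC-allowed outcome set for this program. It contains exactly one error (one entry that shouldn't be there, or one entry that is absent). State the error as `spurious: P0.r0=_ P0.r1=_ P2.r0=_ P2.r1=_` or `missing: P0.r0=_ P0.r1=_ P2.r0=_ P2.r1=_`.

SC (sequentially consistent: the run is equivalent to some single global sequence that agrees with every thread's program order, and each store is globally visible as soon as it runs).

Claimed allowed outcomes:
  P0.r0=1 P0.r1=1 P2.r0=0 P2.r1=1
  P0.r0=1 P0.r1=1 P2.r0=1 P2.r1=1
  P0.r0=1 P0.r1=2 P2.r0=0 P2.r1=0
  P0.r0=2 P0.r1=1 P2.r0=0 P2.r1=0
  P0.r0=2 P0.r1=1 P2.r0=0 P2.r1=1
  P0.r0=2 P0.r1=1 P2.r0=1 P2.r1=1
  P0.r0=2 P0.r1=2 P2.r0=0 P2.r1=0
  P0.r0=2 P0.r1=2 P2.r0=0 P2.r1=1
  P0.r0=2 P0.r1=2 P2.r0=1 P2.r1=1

outcome vector order: (P0.r0,P0.r1,P2.r0,P2.r1)
under SC → (1,1,0,0), (1,1,0,1), (1,1,1,1), (1,2,0,0), (2,1,0,0), (2,1,0,1), (2,1,1,1), (2,2,0,0), (2,2,0,1), (2,2,1,1)
SC∖claimed = {(1,1,0,0)}

missing: P0.r0=1 P0.r1=1 P2.r0=0 P2.r1=0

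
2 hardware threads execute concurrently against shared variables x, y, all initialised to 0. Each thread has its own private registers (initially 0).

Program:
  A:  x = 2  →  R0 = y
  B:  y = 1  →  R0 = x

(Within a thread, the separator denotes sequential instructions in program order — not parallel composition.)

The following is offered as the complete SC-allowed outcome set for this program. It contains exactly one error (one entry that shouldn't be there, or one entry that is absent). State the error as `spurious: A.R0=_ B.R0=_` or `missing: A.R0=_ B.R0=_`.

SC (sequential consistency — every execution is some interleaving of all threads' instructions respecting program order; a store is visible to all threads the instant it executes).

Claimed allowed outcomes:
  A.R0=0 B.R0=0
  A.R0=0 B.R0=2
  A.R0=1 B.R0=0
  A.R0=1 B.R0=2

spurious: A.R0=0 B.R0=0

outcome vector order: (A.R0,B.R0)
SC (3): (0,2); (1,0); (1,2)
claimed∖SC = {(0,0)}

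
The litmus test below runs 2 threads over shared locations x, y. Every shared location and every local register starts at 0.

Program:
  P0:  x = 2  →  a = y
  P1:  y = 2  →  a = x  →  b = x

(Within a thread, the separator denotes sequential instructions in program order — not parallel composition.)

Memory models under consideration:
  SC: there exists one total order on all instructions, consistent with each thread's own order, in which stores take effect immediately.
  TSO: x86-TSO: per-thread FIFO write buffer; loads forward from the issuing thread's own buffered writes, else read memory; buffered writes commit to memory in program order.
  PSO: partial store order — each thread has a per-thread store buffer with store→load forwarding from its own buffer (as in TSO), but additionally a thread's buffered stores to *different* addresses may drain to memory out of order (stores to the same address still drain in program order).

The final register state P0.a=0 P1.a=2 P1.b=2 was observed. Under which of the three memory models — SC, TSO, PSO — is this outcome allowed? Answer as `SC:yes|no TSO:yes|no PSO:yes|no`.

SC:yes TSO:yes PSO:yes

outcome vector order: (P0.a,P1.a,P1.b)
SC: 4 outcomes — {022 200 202 222}
TSO: 6 outcomes — {000 002 022 200 202 222}
PSO: 6 outcomes — {000 002 022 200 202 222}
target 022 ∈ {SC,TSO,PSO}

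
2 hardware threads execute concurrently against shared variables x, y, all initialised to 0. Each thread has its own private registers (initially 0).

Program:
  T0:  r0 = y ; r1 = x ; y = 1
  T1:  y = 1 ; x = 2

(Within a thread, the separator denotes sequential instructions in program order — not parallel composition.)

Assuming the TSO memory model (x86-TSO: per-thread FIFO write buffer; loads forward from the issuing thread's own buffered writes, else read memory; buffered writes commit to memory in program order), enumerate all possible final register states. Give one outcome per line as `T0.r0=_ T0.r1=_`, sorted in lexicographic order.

T0.r0=0 T0.r1=0
T0.r0=0 T0.r1=2
T0.r0=1 T0.r1=0
T0.r0=1 T0.r1=2

outcome vector order: (T0.r0,T0.r1)
|TSO outcomes| = 4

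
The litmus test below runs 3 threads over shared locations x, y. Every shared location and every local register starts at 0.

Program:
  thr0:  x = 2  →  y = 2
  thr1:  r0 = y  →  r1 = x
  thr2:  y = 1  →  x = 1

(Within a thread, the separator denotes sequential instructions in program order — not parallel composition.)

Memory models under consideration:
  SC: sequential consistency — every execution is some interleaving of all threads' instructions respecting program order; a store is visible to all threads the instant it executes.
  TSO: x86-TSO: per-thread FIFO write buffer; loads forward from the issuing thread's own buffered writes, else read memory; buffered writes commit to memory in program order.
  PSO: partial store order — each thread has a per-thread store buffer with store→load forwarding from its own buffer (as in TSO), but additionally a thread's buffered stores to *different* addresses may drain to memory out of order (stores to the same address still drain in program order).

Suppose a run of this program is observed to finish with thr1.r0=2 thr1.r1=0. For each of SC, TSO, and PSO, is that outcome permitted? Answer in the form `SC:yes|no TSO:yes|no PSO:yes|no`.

outcome vector order: (thr1.r0,thr1.r1)
SC: 8 outcomes — {00 01 02 10 11 12 21 22}
TSO: 8 outcomes — {00 01 02 10 11 12 21 22}
PSO: 9 outcomes — {00 01 02 10 11 12 20 21 22}
target 20 ∈ {PSO}

SC:no TSO:no PSO:yes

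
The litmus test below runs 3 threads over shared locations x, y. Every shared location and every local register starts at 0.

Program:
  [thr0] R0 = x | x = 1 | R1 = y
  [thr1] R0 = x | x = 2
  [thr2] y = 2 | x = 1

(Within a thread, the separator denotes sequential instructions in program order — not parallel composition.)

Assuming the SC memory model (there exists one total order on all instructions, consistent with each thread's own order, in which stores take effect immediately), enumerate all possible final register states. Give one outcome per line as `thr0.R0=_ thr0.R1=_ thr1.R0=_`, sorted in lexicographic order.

thr0.R0=0 thr0.R1=0 thr1.R0=0
thr0.R0=0 thr0.R1=0 thr1.R0=1
thr0.R0=0 thr0.R1=2 thr1.R0=0
thr0.R0=0 thr0.R1=2 thr1.R0=1
thr0.R0=1 thr0.R1=2 thr1.R0=0
thr0.R0=1 thr0.R1=2 thr1.R0=1
thr0.R0=2 thr0.R1=0 thr1.R0=0
thr0.R0=2 thr0.R1=2 thr1.R0=0
thr0.R0=2 thr0.R1=2 thr1.R0=1

outcome vector order: (thr0.R0,thr0.R1,thr1.R0)
|SC outcomes| = 9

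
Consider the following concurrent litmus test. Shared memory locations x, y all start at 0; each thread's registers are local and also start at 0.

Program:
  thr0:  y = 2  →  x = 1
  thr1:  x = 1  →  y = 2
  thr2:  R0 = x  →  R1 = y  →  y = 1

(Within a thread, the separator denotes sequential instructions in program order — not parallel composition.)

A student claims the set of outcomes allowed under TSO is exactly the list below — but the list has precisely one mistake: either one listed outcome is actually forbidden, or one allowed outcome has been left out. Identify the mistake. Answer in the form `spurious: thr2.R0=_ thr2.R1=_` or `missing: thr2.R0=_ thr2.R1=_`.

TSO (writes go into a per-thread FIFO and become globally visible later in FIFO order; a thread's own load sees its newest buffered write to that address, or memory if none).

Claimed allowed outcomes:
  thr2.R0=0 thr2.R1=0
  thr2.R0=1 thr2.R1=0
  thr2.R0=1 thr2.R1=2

missing: thr2.R0=0 thr2.R1=2

outcome vector order: (thr2.R0,thr2.R1)
under TSO → <0 0> <0 2> <1 0> <1 2>
TSO∖claimed = {<0 2>}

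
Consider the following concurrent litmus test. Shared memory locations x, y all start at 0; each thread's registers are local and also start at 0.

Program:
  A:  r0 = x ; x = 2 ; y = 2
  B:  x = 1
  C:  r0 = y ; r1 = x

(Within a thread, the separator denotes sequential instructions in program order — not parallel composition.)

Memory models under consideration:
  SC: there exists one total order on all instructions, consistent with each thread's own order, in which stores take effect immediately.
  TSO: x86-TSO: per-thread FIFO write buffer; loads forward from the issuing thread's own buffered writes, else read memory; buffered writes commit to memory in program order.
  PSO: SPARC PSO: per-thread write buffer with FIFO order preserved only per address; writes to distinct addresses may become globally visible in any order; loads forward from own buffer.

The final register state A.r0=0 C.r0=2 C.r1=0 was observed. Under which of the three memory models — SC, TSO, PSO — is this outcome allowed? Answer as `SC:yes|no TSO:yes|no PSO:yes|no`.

SC:no TSO:no PSO:yes

outcome vector order: (A.r0,C.r0,C.r1)
SC: 9 outcomes — {(0,0,0); (0,0,1); (0,0,2); (0,2,1); (0,2,2); (1,0,0); (1,0,1); (1,0,2); (1,2,2)}
TSO: 9 outcomes — {(0,0,0); (0,0,1); (0,0,2); (0,2,1); (0,2,2); (1,0,0); (1,0,1); (1,0,2); (1,2,2)}
PSO: 11 outcomes — {(0,0,0); (0,0,1); (0,0,2); (0,2,0); (0,2,1); (0,2,2); (1,0,0); (1,0,1); (1,0,2); (1,2,1); (1,2,2)}
target (0,2,0) ∈ {PSO}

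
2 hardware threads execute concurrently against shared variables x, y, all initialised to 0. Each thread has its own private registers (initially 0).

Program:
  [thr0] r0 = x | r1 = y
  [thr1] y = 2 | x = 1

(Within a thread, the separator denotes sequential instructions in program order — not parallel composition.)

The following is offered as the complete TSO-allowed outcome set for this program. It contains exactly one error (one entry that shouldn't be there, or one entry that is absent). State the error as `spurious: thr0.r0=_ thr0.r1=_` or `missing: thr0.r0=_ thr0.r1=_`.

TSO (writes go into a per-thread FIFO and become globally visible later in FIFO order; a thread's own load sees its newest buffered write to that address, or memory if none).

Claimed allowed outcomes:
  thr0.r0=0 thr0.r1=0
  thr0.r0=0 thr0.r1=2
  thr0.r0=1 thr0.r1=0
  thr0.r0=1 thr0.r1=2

outcome vector order: (thr0.r0,thr0.r1)
TSO: 3 outcomes — {0/0, 0/2, 1/2}
claimed∖TSO = {1/0}

spurious: thr0.r0=1 thr0.r1=0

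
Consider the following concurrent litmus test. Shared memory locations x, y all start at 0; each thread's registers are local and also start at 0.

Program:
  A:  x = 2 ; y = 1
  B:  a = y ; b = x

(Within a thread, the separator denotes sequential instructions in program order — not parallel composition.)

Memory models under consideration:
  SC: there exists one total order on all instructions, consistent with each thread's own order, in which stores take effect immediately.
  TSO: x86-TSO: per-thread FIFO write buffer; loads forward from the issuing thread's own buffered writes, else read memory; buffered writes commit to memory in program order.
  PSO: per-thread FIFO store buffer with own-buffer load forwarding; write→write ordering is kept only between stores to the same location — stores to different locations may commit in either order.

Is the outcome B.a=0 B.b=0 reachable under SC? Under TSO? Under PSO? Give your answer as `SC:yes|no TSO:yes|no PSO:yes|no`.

SC:yes TSO:yes PSO:yes

outcome vector order: (B.a,B.b)
[SC] allowed = {(0,0) (0,2) (1,2)}
[TSO] allowed = {(0,0) (0,2) (1,2)}
[PSO] allowed = {(0,0) (0,2) (1,0) (1,2)}
target (0,0) ∈ {SC,TSO,PSO}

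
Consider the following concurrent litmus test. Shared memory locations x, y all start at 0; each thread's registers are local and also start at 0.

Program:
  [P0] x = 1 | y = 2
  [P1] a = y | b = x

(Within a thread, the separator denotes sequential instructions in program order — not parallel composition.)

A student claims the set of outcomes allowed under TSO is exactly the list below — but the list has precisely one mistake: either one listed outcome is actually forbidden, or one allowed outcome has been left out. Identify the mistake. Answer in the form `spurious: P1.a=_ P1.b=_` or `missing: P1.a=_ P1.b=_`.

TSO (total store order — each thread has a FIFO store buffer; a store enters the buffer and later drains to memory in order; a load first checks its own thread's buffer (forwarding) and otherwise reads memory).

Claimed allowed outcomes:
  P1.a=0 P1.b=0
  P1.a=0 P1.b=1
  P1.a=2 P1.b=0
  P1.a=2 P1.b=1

outcome vector order: (P1.a,P1.b)
TSO (3): 0/0, 0/1, 2/1
claimed∖TSO = {2/0}

spurious: P1.a=2 P1.b=0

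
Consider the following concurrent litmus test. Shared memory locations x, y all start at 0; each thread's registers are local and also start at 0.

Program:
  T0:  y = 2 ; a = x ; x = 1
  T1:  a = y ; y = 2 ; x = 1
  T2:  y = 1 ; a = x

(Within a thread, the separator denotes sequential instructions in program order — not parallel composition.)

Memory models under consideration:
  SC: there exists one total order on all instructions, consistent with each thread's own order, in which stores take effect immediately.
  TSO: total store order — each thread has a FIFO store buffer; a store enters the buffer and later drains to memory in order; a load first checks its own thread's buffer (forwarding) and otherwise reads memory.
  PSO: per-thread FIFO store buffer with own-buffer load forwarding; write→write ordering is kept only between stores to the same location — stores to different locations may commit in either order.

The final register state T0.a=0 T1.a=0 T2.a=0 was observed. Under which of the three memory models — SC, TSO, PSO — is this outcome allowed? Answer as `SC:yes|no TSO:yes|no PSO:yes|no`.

SC:yes TSO:yes PSO:yes

outcome vector order: (T0.a,T1.a,T2.a)
under SC → (0,0,0), (0,0,1), (0,1,0), (0,1,1), (0,2,0), (0,2,1), (1,0,0), (1,0,1), (1,1,0), (1,1,1), (1,2,0), (1,2,1)
under TSO → (0,0,0), (0,0,1), (0,1,0), (0,1,1), (0,2,0), (0,2,1), (1,0,0), (1,0,1), (1,1,0), (1,1,1), (1,2,0), (1,2,1)
under PSO → (0,0,0), (0,0,1), (0,1,0), (0,1,1), (0,2,0), (0,2,1), (1,0,0), (1,0,1), (1,1,0), (1,1,1), (1,2,0), (1,2,1)
target (0,0,0) ∈ {SC,TSO,PSO}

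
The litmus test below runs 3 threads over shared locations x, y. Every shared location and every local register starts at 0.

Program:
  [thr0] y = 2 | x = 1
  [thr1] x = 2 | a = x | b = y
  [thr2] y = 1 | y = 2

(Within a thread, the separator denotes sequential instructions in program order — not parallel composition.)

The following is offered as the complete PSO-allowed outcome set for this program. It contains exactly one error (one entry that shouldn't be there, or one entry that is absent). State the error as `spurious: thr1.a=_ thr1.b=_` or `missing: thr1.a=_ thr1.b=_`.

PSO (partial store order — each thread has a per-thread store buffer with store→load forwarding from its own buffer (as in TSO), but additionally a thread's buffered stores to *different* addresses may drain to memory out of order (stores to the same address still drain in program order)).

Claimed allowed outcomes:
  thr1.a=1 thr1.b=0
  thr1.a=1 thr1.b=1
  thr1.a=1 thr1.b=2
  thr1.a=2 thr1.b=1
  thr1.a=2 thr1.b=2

outcome vector order: (thr1.a,thr1.b)
PSO (6): <1 0> <1 1> <1 2> <2 0> <2 1> <2 2>
PSO∖claimed = {<2 0>}

missing: thr1.a=2 thr1.b=0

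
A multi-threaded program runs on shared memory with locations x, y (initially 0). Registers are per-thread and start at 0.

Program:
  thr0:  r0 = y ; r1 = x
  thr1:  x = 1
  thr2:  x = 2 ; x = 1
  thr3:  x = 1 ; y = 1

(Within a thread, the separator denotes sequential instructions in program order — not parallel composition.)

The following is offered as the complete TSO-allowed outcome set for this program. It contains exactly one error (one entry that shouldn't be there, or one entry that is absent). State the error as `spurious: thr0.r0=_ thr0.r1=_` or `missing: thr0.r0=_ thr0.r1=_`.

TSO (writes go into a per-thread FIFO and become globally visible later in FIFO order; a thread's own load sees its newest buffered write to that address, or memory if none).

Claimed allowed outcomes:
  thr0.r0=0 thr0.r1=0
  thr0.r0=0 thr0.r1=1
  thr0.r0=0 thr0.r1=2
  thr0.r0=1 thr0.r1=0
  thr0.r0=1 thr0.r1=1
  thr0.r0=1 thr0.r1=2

outcome vector order: (thr0.r0,thr0.r1)
TSO: 5 outcomes — {0/0 0/1 0/2 1/1 1/2}
claimed∖TSO = {1/0}

spurious: thr0.r0=1 thr0.r1=0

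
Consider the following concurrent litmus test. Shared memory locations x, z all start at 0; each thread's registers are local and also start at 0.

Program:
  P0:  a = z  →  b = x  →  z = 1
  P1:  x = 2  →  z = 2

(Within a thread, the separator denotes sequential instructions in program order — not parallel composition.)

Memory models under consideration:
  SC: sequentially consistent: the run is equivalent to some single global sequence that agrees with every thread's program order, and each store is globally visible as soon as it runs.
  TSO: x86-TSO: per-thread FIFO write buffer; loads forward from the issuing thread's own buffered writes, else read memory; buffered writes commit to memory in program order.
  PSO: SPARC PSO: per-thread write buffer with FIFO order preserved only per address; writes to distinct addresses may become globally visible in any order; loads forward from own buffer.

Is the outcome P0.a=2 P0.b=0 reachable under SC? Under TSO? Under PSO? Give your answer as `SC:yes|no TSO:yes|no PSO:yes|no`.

outcome vector order: (P0.a,P0.b)
[SC] allowed = {(0,0), (0,2), (2,2)}
[TSO] allowed = {(0,0), (0,2), (2,2)}
[PSO] allowed = {(0,0), (0,2), (2,0), (2,2)}
target (2,0) ∈ {PSO}

SC:no TSO:no PSO:yes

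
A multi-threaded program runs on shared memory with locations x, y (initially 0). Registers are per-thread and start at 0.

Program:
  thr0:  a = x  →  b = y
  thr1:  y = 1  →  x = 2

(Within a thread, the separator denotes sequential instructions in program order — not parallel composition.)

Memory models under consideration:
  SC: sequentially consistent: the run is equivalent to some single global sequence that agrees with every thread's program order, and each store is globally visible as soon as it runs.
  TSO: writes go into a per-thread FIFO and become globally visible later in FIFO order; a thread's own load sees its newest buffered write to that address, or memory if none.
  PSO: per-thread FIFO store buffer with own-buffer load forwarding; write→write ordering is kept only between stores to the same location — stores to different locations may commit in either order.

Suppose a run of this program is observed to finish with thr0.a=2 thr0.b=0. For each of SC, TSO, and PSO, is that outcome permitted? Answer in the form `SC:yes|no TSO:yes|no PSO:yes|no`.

outcome vector order: (thr0.a,thr0.b)
SC: 3 outcomes — {<0 0> <0 1> <2 1>}
TSO: 3 outcomes — {<0 0> <0 1> <2 1>}
PSO: 4 outcomes — {<0 0> <0 1> <2 0> <2 1>}
target <2 0> ∈ {PSO}

SC:no TSO:no PSO:yes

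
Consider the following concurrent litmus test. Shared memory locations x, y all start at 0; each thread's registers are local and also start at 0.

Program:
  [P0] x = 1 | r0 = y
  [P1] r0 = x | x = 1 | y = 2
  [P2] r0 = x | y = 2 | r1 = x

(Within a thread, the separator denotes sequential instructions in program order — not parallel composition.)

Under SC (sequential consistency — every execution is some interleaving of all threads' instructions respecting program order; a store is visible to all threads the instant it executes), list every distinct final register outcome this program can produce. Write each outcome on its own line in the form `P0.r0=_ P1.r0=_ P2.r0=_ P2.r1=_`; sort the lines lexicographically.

P0.r0=0 P1.r0=0 P2.r0=0 P2.r1=1
P0.r0=0 P1.r0=0 P2.r0=1 P2.r1=1
P0.r0=0 P1.r0=1 P2.r0=0 P2.r1=1
P0.r0=0 P1.r0=1 P2.r0=1 P2.r1=1
P0.r0=2 P1.r0=0 P2.r0=0 P2.r1=0
P0.r0=2 P1.r0=0 P2.r0=0 P2.r1=1
P0.r0=2 P1.r0=0 P2.r0=1 P2.r1=1
P0.r0=2 P1.r0=1 P2.r0=0 P2.r1=0
P0.r0=2 P1.r0=1 P2.r0=0 P2.r1=1
P0.r0=2 P1.r0=1 P2.r0=1 P2.r1=1

outcome vector order: (P0.r0,P1.r0,P2.r0,P2.r1)
|SC outcomes| = 10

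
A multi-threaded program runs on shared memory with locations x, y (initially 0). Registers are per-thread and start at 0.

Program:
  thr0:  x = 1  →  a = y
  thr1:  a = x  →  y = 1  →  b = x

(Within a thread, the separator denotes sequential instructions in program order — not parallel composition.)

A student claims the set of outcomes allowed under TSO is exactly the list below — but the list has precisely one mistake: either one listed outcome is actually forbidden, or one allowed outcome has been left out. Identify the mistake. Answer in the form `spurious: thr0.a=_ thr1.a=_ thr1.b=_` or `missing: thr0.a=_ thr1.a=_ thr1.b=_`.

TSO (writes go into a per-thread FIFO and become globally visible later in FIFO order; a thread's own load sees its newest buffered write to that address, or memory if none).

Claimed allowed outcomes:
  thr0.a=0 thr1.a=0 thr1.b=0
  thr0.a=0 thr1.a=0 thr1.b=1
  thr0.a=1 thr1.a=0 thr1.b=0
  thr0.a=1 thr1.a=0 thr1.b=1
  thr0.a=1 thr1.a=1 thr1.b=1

missing: thr0.a=0 thr1.a=1 thr1.b=1

outcome vector order: (thr0.a,thr1.a,thr1.b)
under TSO → 000 001 011 100 101 111
TSO∖claimed = {011}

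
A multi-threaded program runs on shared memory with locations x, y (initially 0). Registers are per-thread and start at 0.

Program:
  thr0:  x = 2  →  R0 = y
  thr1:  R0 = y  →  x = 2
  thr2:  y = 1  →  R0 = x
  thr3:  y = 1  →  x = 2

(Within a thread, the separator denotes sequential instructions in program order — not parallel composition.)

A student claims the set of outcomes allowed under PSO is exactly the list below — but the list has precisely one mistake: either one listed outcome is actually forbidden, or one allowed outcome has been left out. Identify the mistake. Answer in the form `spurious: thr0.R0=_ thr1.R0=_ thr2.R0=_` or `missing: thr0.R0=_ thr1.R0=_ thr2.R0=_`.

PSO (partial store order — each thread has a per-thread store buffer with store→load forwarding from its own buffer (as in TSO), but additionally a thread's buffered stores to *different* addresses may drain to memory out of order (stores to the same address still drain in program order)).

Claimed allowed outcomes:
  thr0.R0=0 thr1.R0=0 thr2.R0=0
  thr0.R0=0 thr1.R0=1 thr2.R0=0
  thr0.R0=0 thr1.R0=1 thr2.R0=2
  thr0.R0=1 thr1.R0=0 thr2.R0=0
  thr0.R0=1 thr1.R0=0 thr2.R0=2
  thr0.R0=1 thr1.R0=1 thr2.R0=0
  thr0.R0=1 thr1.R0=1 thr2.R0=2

outcome vector order: (thr0.R0,thr1.R0,thr2.R0)
PSO: 8 outcomes — {(0,0,0), (0,0,2), (0,1,0), (0,1,2), (1,0,0), (1,0,2), (1,1,0), (1,1,2)}
PSO∖claimed = {(0,0,2)}

missing: thr0.R0=0 thr1.R0=0 thr2.R0=2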